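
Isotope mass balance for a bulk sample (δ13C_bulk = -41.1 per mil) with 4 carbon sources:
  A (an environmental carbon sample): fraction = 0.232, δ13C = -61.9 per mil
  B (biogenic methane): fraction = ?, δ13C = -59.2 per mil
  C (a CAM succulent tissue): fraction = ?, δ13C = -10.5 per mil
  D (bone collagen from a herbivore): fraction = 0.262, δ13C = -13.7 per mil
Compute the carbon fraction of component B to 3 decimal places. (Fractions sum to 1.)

Let f_B and f_C be the unknown fractions; fractions sum to 1 so f_B + f_C = 0.506.
Mass balance: Σ fᵢ·δᵢ = δ_bulk ⇒ f_B·(-59.2) + f_C·(-10.5) = -41.1 − (-17.950) = -23.150
Substitute f_C = 0.506 − f_B:
f_B·(-59.2 − -10.5) = -23.150 − 0.506×(-10.5) = -17.837
f_B = -17.837 / -48.7 = 0.3663

0.366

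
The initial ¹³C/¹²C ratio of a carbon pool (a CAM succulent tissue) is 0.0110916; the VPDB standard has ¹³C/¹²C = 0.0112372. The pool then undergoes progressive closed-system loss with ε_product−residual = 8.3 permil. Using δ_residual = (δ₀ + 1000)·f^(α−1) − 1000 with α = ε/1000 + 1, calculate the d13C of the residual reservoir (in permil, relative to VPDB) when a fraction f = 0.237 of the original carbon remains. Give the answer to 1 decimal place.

δ₀ = (0.0110916/0.0112372 − 1)×1000 = (0.987043 − 1)×1000 = -12.957 permil
α − 1 = ε/1000 = 0.0083
f^(α−1) = 0.237^(0.0083) = 0.988122
δ_res = (-12.957 + 1000) × 0.988122 − 1000 = 975.319 − 1000 = -24.68 permil

-24.7 permil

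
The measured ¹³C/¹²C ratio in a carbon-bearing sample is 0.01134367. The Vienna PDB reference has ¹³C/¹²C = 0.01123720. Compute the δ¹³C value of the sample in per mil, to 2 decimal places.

δ¹³C = (R_sample / R_standard − 1) × 1000
R_sample / R_standard = 0.01134367 / 0.01123720 = 1.009475
δ¹³C = (1.009475 − 1) × 1000 = 9.475 per mil

9.47 per mil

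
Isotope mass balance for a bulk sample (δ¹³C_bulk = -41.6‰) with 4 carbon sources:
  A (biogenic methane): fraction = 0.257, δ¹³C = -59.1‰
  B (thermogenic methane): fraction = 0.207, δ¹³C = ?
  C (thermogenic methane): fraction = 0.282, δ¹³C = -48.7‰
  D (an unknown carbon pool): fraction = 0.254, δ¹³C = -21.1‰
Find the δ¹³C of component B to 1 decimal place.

-35.4‰

Isotope mass balance: δ_bulk = Σ fᵢ·δᵢ.
-41.6 = 0.257×(-59.1) + 0.207×δ_B + 0.282×(-48.7) + 0.254×(-21.1)
0.207·δ_B = -41.6 − (-34.282) = -7.319
δ_B = -7.319 / 0.207 = -35.36‰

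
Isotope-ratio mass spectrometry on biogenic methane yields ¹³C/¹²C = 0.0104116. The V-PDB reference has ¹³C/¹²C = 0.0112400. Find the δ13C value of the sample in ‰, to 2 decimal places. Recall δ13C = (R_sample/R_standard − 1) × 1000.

δ13C = (R_sample / R_standard − 1) × 1000
R_sample / R_standard = 0.0104116 / 0.0112400 = 0.926299
δ13C = (0.926299 − 1) × 1000 = -73.701‰

-73.70‰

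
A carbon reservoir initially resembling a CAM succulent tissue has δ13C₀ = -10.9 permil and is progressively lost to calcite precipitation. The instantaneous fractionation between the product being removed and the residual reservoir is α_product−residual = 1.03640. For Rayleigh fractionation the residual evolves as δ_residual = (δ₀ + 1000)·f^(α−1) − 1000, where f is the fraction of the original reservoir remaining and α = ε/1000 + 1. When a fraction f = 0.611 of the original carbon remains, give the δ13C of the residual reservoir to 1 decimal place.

-28.5 permil

Rayleigh residual: δ_res = (δ₀ + 1000)·f^(α−1) − 1000
α − 1 = 0.03640
f^(α−1) = 0.611^(0.03640) = 0.982227
δ_res = (-10.9 + 1000) × 0.982227 − 1000 = 971.521 − 1000 = -28.48 permil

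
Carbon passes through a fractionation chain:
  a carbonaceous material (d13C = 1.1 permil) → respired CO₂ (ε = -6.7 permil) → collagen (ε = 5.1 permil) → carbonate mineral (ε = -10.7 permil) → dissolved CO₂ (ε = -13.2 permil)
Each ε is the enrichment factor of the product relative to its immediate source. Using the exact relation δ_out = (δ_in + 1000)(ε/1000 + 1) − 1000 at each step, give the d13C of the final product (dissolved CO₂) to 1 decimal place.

-24.3 permil

step 1: δ = (1.10 + 1000)·(-6.7/1000 + 1) − 1000 = -5.61 permil
step 2: δ = (-5.61 + 1000)·(5.1/1000 + 1) − 1000 = -0.54 permil
step 3: δ = (-0.54 + 1000)·(-10.7/1000 + 1) − 1000 = -11.23 permil
step 4: δ = (-11.23 + 1000)·(-13.2/1000 + 1) − 1000 = -24.28 permil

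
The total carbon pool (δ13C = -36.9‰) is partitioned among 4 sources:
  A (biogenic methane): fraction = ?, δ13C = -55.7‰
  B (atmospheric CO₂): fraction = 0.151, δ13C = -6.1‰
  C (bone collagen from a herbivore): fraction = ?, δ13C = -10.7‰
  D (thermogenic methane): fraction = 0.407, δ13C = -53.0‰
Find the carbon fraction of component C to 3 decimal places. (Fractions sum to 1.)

Let f_C and f_A be the unknown fractions; fractions sum to 1 so f_C + f_A = 0.442.
Mass balance: Σ fᵢ·δᵢ = δ_bulk ⇒ f_C·(-10.7) + f_A·(-55.7) = -36.9 − (-22.492) = -14.408
Substitute f_A = 0.442 − f_C:
f_C·(-10.7 − -55.7) = -14.408 − 0.442×(-55.7) = 10.212
f_C = 10.212 / 45.0 = 0.2269

0.227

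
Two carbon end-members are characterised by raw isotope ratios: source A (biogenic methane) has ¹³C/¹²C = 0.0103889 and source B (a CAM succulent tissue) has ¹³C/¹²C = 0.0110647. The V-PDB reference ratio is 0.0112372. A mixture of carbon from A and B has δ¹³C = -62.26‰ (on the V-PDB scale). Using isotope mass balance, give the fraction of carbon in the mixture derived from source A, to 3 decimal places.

δ_A = (0.0103889/0.0112372 − 1)×1000 = (0.924510 − 1)×1000 = -75.490‰
δ_B = (0.0110647/0.0112372 − 1)×1000 = (0.984649 − 1)×1000 = -15.351‰
f_A = (δ_mix − δ_B)/(δ_A − δ_B) = (-62.26 − (-15.351))/(-75.490 − (-15.351))
f_A = -46.909 / -60.140 = 0.7800

0.780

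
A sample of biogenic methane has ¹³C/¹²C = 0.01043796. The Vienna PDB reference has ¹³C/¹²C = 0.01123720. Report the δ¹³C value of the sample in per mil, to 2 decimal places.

-71.12 per mil

δ¹³C = (R_sample / R_standard − 1) × 1000
R_sample / R_standard = 0.01043796 / 0.01123720 = 0.928876
δ¹³C = (0.928876 − 1) × 1000 = -71.124 per mil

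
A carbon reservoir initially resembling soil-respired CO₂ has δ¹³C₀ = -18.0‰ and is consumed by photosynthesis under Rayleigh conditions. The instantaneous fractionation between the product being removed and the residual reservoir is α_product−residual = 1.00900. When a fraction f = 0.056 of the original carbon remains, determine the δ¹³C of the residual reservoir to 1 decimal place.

-43.1‰

Rayleigh residual: δ_res = (δ₀ + 1000)·f^(α−1) − 1000
α − 1 = 0.00900
f^(α−1) = 0.056^(0.00900) = 0.974392
δ_res = (-18.0 + 1000) × 0.974392 − 1000 = 956.853 − 1000 = -43.15‰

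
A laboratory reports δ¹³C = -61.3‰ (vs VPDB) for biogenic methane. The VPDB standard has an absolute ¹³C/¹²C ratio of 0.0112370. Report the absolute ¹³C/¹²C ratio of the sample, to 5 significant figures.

R_sample = R_standard × (δ¹³C/1000 + 1)
R_sample = 0.0112370 × (-61.3/1000 + 1) = 0.0112370 × 0.938700
R_sample = 0.0105482

0.010548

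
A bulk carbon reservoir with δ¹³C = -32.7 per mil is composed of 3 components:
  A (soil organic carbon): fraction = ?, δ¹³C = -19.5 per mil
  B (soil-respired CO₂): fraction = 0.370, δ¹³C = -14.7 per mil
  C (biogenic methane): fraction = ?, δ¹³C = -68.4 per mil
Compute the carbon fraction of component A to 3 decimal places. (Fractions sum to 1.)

0.324

Let f_A and f_C be the unknown fractions; fractions sum to 1 so f_A + f_C = 0.630.
Mass balance: Σ fᵢ·δᵢ = δ_bulk ⇒ f_A·(-19.5) + f_C·(-68.4) = -32.7 − (-5.439) = -27.261
Substitute f_C = 0.630 − f_A:
f_A·(-19.5 − -68.4) = -27.261 − 0.630×(-68.4) = 15.831
f_A = 15.831 / 48.9 = 0.3237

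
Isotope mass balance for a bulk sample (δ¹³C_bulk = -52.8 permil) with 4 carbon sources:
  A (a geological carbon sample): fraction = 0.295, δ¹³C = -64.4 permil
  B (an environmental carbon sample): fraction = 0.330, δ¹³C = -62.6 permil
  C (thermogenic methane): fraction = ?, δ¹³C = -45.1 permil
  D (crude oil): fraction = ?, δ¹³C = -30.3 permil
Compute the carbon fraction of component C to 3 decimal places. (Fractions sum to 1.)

0.120

Let f_C and f_D be the unknown fractions; fractions sum to 1 so f_C + f_D = 0.375.
Mass balance: Σ fᵢ·δᵢ = δ_bulk ⇒ f_C·(-45.1) + f_D·(-30.3) = -52.8 − (-39.656) = -13.144
Substitute f_D = 0.375 − f_C:
f_C·(-45.1 − -30.3) = -13.144 − 0.375×(-30.3) = -1.781
f_C = -1.781 / -14.8 = 0.1204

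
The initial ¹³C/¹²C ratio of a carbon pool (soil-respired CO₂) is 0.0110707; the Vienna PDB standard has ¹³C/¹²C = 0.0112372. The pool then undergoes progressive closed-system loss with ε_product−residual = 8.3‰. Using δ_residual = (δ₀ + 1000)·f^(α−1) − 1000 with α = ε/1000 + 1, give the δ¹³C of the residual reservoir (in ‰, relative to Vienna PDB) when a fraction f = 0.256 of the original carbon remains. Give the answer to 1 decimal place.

-25.9‰

δ₀ = (0.0110707/0.0112372 − 1)×1000 = (0.985183 − 1)×1000 = -14.817‰
α − 1 = ε/1000 = 0.0083
f^(α−1) = 0.256^(0.0083) = 0.988754
δ_res = (-14.817 + 1000) × 0.988754 − 1000 = 974.104 − 1000 = -25.90‰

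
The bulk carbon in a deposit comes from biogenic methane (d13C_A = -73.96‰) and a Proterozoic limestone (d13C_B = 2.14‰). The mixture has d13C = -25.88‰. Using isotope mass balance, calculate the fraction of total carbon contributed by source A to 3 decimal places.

0.368

δ_mix = f_A·δ_A + (1 − f_A)·δ_B  ⇒  f_A = (δ_mix − δ_B)/(δ_A − δ_B)
f_A = (-25.88 − (2.14)) / (-73.96 − (2.14))
f_A = -28.02 / -76.10 = 0.3682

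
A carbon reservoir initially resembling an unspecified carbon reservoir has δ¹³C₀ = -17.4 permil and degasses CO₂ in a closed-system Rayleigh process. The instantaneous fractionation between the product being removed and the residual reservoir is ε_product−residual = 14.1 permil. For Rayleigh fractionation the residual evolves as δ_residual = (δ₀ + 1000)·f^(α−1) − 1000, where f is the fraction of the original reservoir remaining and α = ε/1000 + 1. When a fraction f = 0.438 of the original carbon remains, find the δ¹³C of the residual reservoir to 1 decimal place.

Rayleigh residual: δ_res = (δ₀ + 1000)·f^(α−1) − 1000
α = ε/1000 + 1 = 1.01410, so α − 1 = 0.01410
f^(α−1) = 0.438^(0.01410) = 0.988427
δ_res = (-17.4 + 1000) × 0.988427 − 1000 = 971.229 − 1000 = -28.77 permil

-28.8 permil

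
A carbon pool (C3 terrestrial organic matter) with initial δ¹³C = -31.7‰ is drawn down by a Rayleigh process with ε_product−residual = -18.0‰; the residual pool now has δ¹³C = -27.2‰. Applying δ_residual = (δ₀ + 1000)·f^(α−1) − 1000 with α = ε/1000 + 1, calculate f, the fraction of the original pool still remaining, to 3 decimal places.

α − 1 = ε/1000 = -0.0180
(δ_res + 1000)/(δ₀ + 1000) = (-27.2 + 1000)/(-31.7 + 1000) = 972.8/968.3 = 1.004647
f = 1.004647^(1/-0.0180) = exp(ln(1.004647)/-0.0180) = exp(0.00464/-0.0180)
f = exp(-0.2576) = 0.7729

0.773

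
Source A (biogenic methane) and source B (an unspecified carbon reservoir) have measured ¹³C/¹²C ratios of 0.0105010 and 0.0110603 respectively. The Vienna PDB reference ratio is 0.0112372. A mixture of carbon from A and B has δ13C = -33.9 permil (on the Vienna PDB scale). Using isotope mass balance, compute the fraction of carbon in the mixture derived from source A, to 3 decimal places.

0.365

δ_A = (0.0105010/0.0112372 − 1)×1000 = (0.934485 − 1)×1000 = -65.515 permil
δ_B = (0.0110603/0.0112372 − 1)×1000 = (0.984258 − 1)×1000 = -15.742 permil
f_A = (δ_mix − δ_B)/(δ_A − δ_B) = (-33.9 − (-15.742))/(-65.515 − (-15.742))
f_A = -18.158 / -49.772 = 0.3648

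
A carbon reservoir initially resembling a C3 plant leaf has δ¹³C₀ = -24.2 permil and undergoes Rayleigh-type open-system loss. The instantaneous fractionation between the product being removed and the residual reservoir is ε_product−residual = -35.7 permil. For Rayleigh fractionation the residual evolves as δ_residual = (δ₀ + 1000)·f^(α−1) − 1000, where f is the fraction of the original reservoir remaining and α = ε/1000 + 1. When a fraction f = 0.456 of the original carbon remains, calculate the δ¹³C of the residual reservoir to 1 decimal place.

3.5 permil

Rayleigh residual: δ_res = (δ₀ + 1000)·f^(α−1) − 1000
α = ε/1000 + 1 = 0.96430, so α − 1 = -0.03570
f^(α−1) = 0.456^(-0.03570) = 1.028431
δ_res = (-24.2 + 1000) × 1.028431 − 1000 = 1003.542 − 1000 = 3.54 permil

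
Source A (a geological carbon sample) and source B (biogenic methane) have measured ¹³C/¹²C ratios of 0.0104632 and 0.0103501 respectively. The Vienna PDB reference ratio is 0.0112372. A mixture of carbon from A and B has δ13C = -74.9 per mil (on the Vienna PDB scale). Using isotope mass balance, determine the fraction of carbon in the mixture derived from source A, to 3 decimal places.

δ_A = (0.0104632/0.0112372 − 1)×1000 = (0.931122 − 1)×1000 = -68.878 per mil
δ_B = (0.0103501/0.0112372 − 1)×1000 = (0.921057 − 1)×1000 = -78.943 per mil
f_A = (δ_mix − δ_B)/(δ_A − δ_B) = (-74.9 − (-78.943))/(-68.878 − (-78.943))
f_A = 4.043 / 10.065 = 0.4017

0.402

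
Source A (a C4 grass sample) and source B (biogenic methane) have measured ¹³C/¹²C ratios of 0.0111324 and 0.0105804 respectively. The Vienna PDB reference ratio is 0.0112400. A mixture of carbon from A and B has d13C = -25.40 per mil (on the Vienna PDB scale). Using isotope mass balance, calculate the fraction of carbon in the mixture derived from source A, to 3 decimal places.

δ_A = (0.0111324/0.0112400 − 1)×1000 = (0.990427 − 1)×1000 = -9.573 per mil
δ_B = (0.0105804/0.0112400 − 1)×1000 = (0.941317 − 1)×1000 = -58.683 per mil
f_A = (δ_mix − δ_B)/(δ_A − δ_B) = (-25.40 − (-58.683))/(-9.573 − (-58.683))
f_A = 33.283 / 49.110 = 0.6777

0.678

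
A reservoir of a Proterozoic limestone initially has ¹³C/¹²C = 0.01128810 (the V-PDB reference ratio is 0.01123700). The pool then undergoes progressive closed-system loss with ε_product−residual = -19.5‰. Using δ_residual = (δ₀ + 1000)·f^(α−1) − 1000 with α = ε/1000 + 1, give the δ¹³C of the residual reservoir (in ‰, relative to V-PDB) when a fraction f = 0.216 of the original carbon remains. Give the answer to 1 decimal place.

δ₀ = (0.01128810/0.01123700 − 1)×1000 = (1.004547 − 1)×1000 = 4.547‰
α − 1 = ε/1000 = -0.0195
f^(α−1) = 0.216^(-0.0195) = 1.030334
δ_res = (4.547 + 1000) × 1.030334 − 1000 = 1035.020 − 1000 = 35.02‰

35.0‰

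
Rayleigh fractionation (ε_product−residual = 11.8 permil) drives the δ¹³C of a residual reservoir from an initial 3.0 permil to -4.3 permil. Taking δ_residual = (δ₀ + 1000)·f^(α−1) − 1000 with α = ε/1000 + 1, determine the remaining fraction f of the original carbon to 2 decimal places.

α − 1 = ε/1000 = 0.0118
(δ_res + 1000)/(δ₀ + 1000) = (-4.3 + 1000)/(3.0 + 1000) = 995.7/1003.0 = 0.992722
f = 0.992722^(1/0.0118) = exp(ln(0.992722)/0.0118) = exp(-0.00730/0.0118)
f = exp(-0.6190) = 0.5385

0.54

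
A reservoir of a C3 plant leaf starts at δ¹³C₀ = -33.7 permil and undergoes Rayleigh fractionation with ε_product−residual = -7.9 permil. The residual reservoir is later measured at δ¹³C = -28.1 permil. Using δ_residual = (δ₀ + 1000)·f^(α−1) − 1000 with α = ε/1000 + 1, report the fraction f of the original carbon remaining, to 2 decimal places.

α − 1 = ε/1000 = -0.0079
(δ_res + 1000)/(δ₀ + 1000) = (-28.1 + 1000)/(-33.7 + 1000) = 971.9/966.3 = 1.005795
f = 1.005795^(1/-0.0079) = exp(ln(1.005795)/-0.0079) = exp(0.00578/-0.0079)
f = exp(-0.7315) = 0.4812

0.48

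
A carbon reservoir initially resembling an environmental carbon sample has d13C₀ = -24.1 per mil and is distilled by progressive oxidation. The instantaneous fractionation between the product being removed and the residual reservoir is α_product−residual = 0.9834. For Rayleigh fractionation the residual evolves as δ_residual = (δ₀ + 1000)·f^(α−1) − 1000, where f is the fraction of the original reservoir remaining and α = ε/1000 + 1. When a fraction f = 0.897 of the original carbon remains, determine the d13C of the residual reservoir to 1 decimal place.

-22.3 per mil

Rayleigh residual: δ_res = (δ₀ + 1000)·f^(α−1) − 1000
α − 1 = -0.01660
f^(α−1) = 0.897^(-0.01660) = 1.001806
δ_res = (-24.1 + 1000) × 1.001806 − 1000 = 977.663 − 1000 = -22.34 per mil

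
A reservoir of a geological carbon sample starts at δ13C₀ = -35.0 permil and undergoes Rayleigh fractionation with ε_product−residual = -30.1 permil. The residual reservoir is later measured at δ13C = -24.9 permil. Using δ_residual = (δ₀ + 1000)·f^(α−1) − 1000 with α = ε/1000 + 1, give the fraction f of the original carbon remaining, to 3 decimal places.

0.708

α − 1 = ε/1000 = -0.0301
(δ_res + 1000)/(δ₀ + 1000) = (-24.9 + 1000)/(-35.0 + 1000) = 975.1/965.0 = 1.010466
f = 1.010466^(1/-0.0301) = exp(ln(1.010466)/-0.0301) = exp(0.01041/-0.0301)
f = exp(-0.3459) = 0.7076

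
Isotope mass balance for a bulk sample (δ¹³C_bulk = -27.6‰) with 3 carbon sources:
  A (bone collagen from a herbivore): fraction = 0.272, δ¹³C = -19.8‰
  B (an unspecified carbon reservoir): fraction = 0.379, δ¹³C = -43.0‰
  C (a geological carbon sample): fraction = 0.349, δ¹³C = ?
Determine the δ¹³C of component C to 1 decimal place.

-17.0‰

Isotope mass balance: δ_bulk = Σ fᵢ·δᵢ.
-27.6 = 0.272×(-19.8) + 0.379×(-43.0) + 0.349×δ_C
0.349·δ_C = -27.6 − (-21.683) = -5.917
δ_C = -5.917 / 0.349 = -16.96‰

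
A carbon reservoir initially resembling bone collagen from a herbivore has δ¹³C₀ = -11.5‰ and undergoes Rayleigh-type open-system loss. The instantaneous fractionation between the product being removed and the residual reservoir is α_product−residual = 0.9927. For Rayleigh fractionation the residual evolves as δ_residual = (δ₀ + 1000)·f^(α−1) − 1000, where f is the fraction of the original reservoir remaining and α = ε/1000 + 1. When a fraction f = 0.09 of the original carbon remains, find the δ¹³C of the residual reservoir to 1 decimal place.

6.0‰

Rayleigh residual: δ_res = (δ₀ + 1000)·f^(α−1) − 1000
α − 1 = -0.00730
f^(α−1) = 0.09^(-0.00730) = 1.017733
δ_res = (-11.5 + 1000) × 1.017733 − 1000 = 1006.029 − 1000 = 6.03‰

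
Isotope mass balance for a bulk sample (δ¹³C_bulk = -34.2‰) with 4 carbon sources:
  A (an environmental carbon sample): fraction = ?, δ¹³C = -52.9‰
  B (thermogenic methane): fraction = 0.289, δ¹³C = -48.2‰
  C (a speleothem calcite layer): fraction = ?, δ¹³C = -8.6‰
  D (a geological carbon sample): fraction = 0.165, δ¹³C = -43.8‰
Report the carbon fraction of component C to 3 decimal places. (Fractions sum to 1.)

Let f_C and f_A be the unknown fractions; fractions sum to 1 so f_C + f_A = 0.546.
Mass balance: Σ fᵢ·δᵢ = δ_bulk ⇒ f_C·(-8.6) + f_A·(-52.9) = -34.2 − (-21.157) = -13.043
Substitute f_A = 0.546 − f_C:
f_C·(-8.6 − -52.9) = -13.043 − 0.546×(-52.9) = 15.840
f_C = 15.840 / 44.3 = 0.3576

0.358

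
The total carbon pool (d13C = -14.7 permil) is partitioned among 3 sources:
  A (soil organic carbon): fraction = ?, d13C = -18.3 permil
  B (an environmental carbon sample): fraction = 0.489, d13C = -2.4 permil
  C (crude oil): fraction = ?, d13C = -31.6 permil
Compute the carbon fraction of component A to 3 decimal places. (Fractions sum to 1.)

Let f_A and f_C be the unknown fractions; fractions sum to 1 so f_A + f_C = 0.511.
Mass balance: Σ fᵢ·δᵢ = δ_bulk ⇒ f_A·(-18.3) + f_C·(-31.6) = -14.7 − (-1.174) = -13.526
Substitute f_C = 0.511 − f_A:
f_A·(-18.3 − -31.6) = -13.526 − 0.511×(-31.6) = 2.621
f_A = 2.621 / 13.3 = 0.1971

0.197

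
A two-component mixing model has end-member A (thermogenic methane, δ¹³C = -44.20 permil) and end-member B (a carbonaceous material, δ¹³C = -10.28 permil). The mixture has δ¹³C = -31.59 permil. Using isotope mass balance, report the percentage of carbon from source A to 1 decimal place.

62.8%

δ_mix = f_A·δ_A + (1 − f_A)·δ_B  ⇒  f_A = (δ_mix − δ_B)/(δ_A − δ_B)
f_A = (-31.59 − (-10.28)) / (-44.20 − (-10.28))
f_A = -21.31 / -33.92 = 0.6282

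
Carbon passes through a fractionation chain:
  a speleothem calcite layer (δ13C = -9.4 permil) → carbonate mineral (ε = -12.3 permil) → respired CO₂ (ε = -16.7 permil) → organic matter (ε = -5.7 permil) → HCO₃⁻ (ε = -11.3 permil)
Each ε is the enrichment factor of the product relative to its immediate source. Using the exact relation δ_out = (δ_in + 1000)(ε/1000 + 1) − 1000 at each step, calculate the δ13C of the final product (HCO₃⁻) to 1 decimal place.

-54.2 permil

step 1: δ = (-9.40 + 1000)·(-12.3/1000 + 1) − 1000 = -21.58 permil
step 2: δ = (-21.58 + 1000)·(-16.7/1000 + 1) − 1000 = -37.92 permil
step 3: δ = (-37.92 + 1000)·(-5.7/1000 + 1) − 1000 = -43.41 permil
step 4: δ = (-43.41 + 1000)·(-11.3/1000 + 1) − 1000 = -54.22 permil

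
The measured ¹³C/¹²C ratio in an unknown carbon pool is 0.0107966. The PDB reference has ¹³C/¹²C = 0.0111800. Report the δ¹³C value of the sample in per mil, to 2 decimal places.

δ¹³C = (R_sample / R_standard − 1) × 1000
R_sample / R_standard = 0.0107966 / 0.0111800 = 0.965707
δ¹³C = (0.965707 − 1) × 1000 = -34.293 per mil

-34.29 per mil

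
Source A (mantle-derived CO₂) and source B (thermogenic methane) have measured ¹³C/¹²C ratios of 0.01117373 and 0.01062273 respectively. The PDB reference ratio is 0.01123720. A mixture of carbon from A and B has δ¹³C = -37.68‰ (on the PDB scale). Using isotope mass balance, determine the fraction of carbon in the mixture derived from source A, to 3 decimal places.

0.347

δ_A = (0.01117373/0.01123720 − 1)×1000 = (0.994352 − 1)×1000 = -5.648‰
δ_B = (0.01062273/0.01123720 − 1)×1000 = (0.945318 − 1)×1000 = -54.682‰
f_A = (δ_mix − δ_B)/(δ_A − δ_B) = (-37.68 − (-54.682))/(-5.648 − (-54.682))
f_A = 17.002 / 49.034 = 0.3467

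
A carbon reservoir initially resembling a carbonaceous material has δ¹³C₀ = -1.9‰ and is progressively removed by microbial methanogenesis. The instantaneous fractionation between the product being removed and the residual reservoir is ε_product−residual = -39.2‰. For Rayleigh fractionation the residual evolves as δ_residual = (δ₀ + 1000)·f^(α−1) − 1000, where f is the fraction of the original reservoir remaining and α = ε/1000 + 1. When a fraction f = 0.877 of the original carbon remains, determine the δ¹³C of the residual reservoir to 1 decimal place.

Rayleigh residual: δ_res = (δ₀ + 1000)·f^(α−1) − 1000
α = ε/1000 + 1 = 0.96080, so α − 1 = -0.03920
f^(α−1) = 0.877^(-0.03920) = 1.005158
δ_res = (-1.9 + 1000) × 1.005158 − 1000 = 1003.248 − 1000 = 3.25‰

3.2‰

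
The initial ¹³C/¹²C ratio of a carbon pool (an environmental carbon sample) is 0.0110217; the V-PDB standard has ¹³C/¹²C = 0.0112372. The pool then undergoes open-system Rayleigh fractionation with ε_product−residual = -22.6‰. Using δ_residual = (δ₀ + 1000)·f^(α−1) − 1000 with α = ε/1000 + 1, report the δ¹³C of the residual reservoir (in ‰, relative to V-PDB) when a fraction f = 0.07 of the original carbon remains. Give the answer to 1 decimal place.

41.6‰

δ₀ = (0.0110217/0.0112372 − 1)×1000 = (0.980823 − 1)×1000 = -19.177‰
α − 1 = ε/1000 = -0.0226
f^(α−1) = 0.07^(-0.0226) = 1.061942
δ_res = (-19.177 + 1000) × 1.061942 − 1000 = 1041.577 − 1000 = 41.58‰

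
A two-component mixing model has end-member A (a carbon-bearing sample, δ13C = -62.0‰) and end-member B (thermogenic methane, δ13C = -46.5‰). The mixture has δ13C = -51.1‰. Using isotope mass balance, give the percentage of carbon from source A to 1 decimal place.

29.7%

δ_mix = f_A·δ_A + (1 − f_A)·δ_B  ⇒  f_A = (δ_mix − δ_B)/(δ_A − δ_B)
f_A = (-51.1 − (-46.5)) / (-62.0 − (-46.5))
f_A = -4.6 / -15.5 = 0.2968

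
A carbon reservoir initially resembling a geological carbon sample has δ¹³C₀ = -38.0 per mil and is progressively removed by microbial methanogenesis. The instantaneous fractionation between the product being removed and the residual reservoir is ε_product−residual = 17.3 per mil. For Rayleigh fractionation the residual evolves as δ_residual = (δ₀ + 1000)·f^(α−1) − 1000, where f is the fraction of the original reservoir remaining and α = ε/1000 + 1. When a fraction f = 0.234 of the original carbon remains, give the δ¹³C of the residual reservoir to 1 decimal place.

-61.9 per mil

Rayleigh residual: δ_res = (δ₀ + 1000)·f^(α−1) − 1000
α = ε/1000 + 1 = 1.01730, so α − 1 = 0.01730
f^(α−1) = 0.234^(0.01730) = 0.975186
δ_res = (-38.0 + 1000) × 0.975186 − 1000 = 938.129 − 1000 = -61.87 per mil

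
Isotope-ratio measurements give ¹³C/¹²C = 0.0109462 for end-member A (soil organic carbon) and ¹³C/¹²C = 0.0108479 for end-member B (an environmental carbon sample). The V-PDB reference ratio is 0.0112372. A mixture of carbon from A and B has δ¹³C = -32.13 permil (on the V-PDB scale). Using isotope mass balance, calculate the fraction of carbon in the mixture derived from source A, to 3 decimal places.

0.287

δ_A = (0.0109462/0.0112372 − 1)×1000 = (0.974104 − 1)×1000 = -25.896 permil
δ_B = (0.0108479/0.0112372 − 1)×1000 = (0.965356 − 1)×1000 = -34.644 permil
f_A = (δ_mix − δ_B)/(δ_A − δ_B) = (-32.13 − (-34.644))/(-25.896 − (-34.644))
f_A = 2.514 / 8.748 = 0.2874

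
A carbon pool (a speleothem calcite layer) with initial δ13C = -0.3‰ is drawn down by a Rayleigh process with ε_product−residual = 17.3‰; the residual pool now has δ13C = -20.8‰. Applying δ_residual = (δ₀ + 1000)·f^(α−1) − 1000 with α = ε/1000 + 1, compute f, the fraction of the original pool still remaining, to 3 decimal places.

0.302

α − 1 = ε/1000 = 0.0173
(δ_res + 1000)/(δ₀ + 1000) = (-20.8 + 1000)/(-0.3 + 1000) = 979.2/999.7 = 0.979494
f = 0.979494^(1/0.0173) = exp(ln(0.979494)/0.0173) = exp(-0.02072/0.0173)
f = exp(-1.1976) = 0.3019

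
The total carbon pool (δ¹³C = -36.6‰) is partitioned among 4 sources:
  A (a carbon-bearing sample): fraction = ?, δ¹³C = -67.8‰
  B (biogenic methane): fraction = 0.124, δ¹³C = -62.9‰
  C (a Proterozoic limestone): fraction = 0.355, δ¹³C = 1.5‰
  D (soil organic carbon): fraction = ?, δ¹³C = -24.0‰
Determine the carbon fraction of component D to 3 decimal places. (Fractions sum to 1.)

0.137

Let f_D and f_A be the unknown fractions; fractions sum to 1 so f_D + f_A = 0.521.
Mass balance: Σ fᵢ·δᵢ = δ_bulk ⇒ f_D·(-24.0) + f_A·(-67.8) = -36.6 − (-7.267) = -29.333
Substitute f_A = 0.521 − f_D:
f_D·(-24.0 − -67.8) = -29.333 − 0.521×(-67.8) = 5.991
f_D = 5.991 / 43.8 = 0.1368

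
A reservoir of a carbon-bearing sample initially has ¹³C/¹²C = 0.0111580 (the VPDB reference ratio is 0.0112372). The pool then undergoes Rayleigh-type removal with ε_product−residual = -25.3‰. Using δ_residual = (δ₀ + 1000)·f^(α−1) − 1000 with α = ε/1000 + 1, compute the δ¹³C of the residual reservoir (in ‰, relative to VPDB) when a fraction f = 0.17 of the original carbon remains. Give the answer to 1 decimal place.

δ₀ = (0.0111580/0.0112372 − 1)×1000 = (0.992952 − 1)×1000 = -7.048‰
α − 1 = ε/1000 = -0.0253
f^(α−1) = 0.17^(-0.0253) = 1.045851
δ_res = (-7.048 + 1000) × 1.045851 − 1000 = 1038.479 − 1000 = 38.48‰

38.5‰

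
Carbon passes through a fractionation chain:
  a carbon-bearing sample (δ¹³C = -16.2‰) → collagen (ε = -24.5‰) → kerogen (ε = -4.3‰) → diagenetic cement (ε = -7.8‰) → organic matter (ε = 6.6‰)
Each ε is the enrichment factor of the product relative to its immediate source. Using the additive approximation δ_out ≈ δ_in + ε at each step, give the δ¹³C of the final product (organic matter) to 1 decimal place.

step 1: δ ≈ -16.2 + (-24.5) = -40.7‰
step 2: δ ≈ -40.7 + (-4.3) = -45.0‰
step 3: δ ≈ -45.0 + (-7.8) = -52.8‰
step 4: δ ≈ -52.8 + (6.6) = -46.2‰

-46.2‰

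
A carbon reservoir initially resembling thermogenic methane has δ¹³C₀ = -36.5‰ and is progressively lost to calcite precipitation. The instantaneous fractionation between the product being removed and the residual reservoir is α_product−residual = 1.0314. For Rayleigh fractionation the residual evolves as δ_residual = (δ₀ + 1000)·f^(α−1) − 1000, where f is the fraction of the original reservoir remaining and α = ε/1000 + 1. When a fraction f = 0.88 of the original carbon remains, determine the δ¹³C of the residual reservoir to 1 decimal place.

-40.4‰

Rayleigh residual: δ_res = (δ₀ + 1000)·f^(α−1) − 1000
α − 1 = 0.03140
f^(α−1) = 0.88^(0.03140) = 0.995994
δ_res = (-36.5 + 1000) × 0.995994 − 1000 = 959.640 − 1000 = -40.36‰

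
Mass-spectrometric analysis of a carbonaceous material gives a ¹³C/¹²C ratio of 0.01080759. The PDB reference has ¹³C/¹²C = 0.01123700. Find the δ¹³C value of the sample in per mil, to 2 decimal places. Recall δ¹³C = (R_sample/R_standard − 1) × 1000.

-38.21 per mil

δ¹³C = (R_sample / R_standard − 1) × 1000
R_sample / R_standard = 0.01080759 / 0.01123700 = 0.961786
δ¹³C = (0.961786 − 1) × 1000 = -38.214 per mil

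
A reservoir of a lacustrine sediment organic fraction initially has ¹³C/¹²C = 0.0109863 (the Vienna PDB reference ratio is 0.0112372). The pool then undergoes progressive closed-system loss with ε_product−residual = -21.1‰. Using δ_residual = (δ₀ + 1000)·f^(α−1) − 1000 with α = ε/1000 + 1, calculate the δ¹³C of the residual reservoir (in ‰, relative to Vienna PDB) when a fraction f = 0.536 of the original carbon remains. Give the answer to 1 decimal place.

-9.4‰

δ₀ = (0.0109863/0.0112372 − 1)×1000 = (0.977672 − 1)×1000 = -22.328‰
α − 1 = ε/1000 = -0.0211
f^(α−1) = 0.536^(-0.0211) = 1.013245
δ_res = (-22.328 + 1000) × 1.013245 − 1000 = 990.622 − 1000 = -9.38‰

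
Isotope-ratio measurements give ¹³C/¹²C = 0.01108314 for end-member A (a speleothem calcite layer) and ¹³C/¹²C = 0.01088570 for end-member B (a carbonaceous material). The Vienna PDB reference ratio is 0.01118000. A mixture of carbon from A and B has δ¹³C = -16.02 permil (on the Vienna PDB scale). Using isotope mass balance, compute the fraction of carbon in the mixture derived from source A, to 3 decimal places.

δ_A = (0.01108314/0.01118000 − 1)×1000 = (0.991336 − 1)×1000 = -8.664 permil
δ_B = (0.01088570/0.01118000 − 1)×1000 = (0.973676 − 1)×1000 = -26.324 permil
f_A = (δ_mix − δ_B)/(δ_A − δ_B) = (-16.02 − (-26.324))/(-8.664 − (-26.324))
f_A = 10.304 / 17.660 = 0.5835

0.583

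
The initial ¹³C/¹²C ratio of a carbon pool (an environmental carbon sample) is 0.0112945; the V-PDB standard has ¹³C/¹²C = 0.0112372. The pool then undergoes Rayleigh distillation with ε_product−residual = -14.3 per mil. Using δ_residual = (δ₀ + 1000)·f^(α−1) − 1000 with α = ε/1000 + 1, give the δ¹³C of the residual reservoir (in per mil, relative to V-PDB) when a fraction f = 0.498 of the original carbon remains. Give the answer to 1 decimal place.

15.2 per mil

δ₀ = (0.0112945/0.0112372 − 1)×1000 = (1.005099 − 1)×1000 = 5.099 per mil
α − 1 = ε/1000 = -0.0143
f^(α−1) = 0.498^(-0.0143) = 1.010019
δ_res = (5.099 + 1000) × 1.010019 − 1000 = 1015.169 − 1000 = 15.17 per mil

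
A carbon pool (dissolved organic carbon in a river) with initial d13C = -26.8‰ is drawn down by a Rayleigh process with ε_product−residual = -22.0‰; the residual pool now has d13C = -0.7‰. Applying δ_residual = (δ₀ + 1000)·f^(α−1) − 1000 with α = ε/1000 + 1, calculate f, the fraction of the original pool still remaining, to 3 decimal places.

α − 1 = ε/1000 = -0.0220
(δ_res + 1000)/(δ₀ + 1000) = (-0.7 + 1000)/(-26.8 + 1000) = 999.3/973.2 = 1.026819
f = 1.026819^(1/-0.0220) = exp(ln(1.026819)/-0.0220) = exp(0.02647/-0.0220)
f = exp(-1.2030) = 0.3003

0.300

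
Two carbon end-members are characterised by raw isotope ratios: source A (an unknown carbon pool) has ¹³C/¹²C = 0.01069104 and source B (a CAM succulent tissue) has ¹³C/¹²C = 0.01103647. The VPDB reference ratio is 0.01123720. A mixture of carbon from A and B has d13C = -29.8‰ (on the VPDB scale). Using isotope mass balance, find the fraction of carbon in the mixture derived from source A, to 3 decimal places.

δ_A = (0.01069104/0.01123720 − 1)×1000 = (0.951397 − 1)×1000 = -48.603‰
δ_B = (0.01103647/0.01123720 − 1)×1000 = (0.982137 − 1)×1000 = -17.863‰
f_A = (δ_mix − δ_B)/(δ_A − δ_B) = (-29.8 − (-17.863))/(-48.603 − (-17.863))
f_A = -11.937 / -30.740 = 0.3883

0.388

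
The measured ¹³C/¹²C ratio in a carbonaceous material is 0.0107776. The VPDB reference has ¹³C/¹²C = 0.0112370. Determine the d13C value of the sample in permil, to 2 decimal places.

-40.88 permil

d13C = (R_sample / R_standard − 1) × 1000
R_sample / R_standard = 0.0107776 / 0.0112370 = 0.959117
d13C = (0.959117 − 1) × 1000 = -40.883 permil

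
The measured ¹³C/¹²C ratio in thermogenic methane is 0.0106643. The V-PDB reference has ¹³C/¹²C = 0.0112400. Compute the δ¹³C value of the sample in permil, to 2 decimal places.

-51.22 permil

δ¹³C = (R_sample / R_standard − 1) × 1000
R_sample / R_standard = 0.0106643 / 0.0112400 = 0.948781
δ¹³C = (0.948781 − 1) × 1000 = -51.219 permil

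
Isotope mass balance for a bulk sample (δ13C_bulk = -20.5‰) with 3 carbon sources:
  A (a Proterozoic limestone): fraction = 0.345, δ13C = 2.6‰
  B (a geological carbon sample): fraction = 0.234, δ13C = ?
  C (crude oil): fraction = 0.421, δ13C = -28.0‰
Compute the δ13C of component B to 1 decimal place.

Isotope mass balance: δ_bulk = Σ fᵢ·δᵢ.
-20.5 = 0.345×(2.6) + 0.234×δ_B + 0.421×(-28.0)
0.234·δ_B = -20.5 − (-10.891) = -9.609
δ_B = -9.609 / 0.234 = -41.06‰

-41.1‰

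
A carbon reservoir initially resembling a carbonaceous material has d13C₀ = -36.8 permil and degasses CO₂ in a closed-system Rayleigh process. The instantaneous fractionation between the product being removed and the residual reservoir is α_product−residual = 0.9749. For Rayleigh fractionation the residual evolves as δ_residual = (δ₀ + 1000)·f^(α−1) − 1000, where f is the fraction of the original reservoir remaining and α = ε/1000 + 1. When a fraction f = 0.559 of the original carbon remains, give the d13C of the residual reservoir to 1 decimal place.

Rayleigh residual: δ_res = (δ₀ + 1000)·f^(α−1) − 1000
α − 1 = -0.02510
f^(α−1) = 0.559^(-0.02510) = 1.014705
δ_res = (-36.8 + 1000) × 1.014705 − 1000 = 977.364 − 1000 = -22.64 permil

-22.6 permil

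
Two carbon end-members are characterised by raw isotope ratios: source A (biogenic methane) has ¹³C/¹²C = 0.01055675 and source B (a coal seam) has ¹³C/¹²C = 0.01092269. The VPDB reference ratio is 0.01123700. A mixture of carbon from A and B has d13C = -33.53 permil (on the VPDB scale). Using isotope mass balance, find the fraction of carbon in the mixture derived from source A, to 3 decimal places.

0.171

δ_A = (0.01055675/0.01123700 − 1)×1000 = (0.939463 − 1)×1000 = -60.537 permil
δ_B = (0.01092269/0.01123700 − 1)×1000 = (0.972029 − 1)×1000 = -27.971 permil
f_A = (δ_mix − δ_B)/(δ_A − δ_B) = (-33.53 − (-27.971))/(-60.537 − (-27.971))
f_A = -5.559 / -32.566 = 0.1707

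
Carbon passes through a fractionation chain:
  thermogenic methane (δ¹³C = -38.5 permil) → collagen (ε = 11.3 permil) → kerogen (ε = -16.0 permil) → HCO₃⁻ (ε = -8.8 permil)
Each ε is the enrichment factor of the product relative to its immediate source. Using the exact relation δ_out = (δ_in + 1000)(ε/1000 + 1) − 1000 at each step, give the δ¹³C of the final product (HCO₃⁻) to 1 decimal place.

step 1: δ = (-38.50 + 1000)·(11.3/1000 + 1) − 1000 = -27.64 permil
step 2: δ = (-27.64 + 1000)·(-16.0/1000 + 1) − 1000 = -43.19 permil
step 3: δ = (-43.19 + 1000)·(-8.8/1000 + 1) − 1000 = -51.61 permil

-51.6 permil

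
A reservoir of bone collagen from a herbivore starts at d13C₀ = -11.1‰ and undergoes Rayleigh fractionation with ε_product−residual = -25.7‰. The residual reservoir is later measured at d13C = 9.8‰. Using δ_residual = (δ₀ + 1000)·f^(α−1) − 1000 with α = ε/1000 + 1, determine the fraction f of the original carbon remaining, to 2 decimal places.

0.44

α − 1 = ε/1000 = -0.0257
(δ_res + 1000)/(δ₀ + 1000) = (9.8 + 1000)/(-11.1 + 1000) = 1009.8/988.9 = 1.021135
f = 1.021135^(1/-0.0257) = exp(ln(1.021135)/-0.0257) = exp(0.02091/-0.0257)
f = exp(-0.8138) = 0.4432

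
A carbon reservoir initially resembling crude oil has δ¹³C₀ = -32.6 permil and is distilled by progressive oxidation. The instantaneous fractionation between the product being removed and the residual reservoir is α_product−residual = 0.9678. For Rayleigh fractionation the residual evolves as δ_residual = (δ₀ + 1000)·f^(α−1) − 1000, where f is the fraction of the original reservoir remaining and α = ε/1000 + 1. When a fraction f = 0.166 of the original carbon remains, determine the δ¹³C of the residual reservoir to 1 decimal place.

Rayleigh residual: δ_res = (δ₀ + 1000)·f^(α−1) − 1000
α − 1 = -0.03220
f^(α−1) = 0.166^(-0.03220) = 1.059528
δ_res = (-32.6 + 1000) × 1.059528 − 1000 = 1024.988 − 1000 = 24.99 permil

25.0 permil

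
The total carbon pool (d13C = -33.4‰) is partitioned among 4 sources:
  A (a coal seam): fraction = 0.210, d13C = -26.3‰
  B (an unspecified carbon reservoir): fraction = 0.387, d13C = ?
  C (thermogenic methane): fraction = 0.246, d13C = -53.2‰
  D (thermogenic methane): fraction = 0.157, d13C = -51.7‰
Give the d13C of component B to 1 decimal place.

Isotope mass balance: δ_bulk = Σ fᵢ·δᵢ.
-33.4 = 0.210×(-26.3) + 0.387×δ_B + 0.246×(-53.2) + 0.157×(-51.7)
0.387·δ_B = -33.4 − (-26.727) = -6.673
δ_B = -6.673 / 0.387 = -17.24‰

-17.2‰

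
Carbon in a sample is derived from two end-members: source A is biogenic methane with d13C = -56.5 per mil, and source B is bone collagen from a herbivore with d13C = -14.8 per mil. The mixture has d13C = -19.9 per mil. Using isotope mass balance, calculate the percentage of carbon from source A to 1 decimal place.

δ_mix = f_A·δ_A + (1 − f_A)·δ_B  ⇒  f_A = (δ_mix − δ_B)/(δ_A − δ_B)
f_A = (-19.9 − (-14.8)) / (-56.5 − (-14.8))
f_A = -5.1 / -41.7 = 0.1223

12.2%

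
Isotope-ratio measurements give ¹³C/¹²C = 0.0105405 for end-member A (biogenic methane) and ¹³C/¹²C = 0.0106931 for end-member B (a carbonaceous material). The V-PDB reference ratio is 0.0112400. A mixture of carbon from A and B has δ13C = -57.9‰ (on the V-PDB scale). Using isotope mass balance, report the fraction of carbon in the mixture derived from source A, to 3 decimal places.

0.681

δ_A = (0.0105405/0.0112400 − 1)×1000 = (0.937767 − 1)×1000 = -62.233‰
δ_B = (0.0106931/0.0112400 − 1)×1000 = (0.951343 − 1)×1000 = -48.657‰
f_A = (δ_mix − δ_B)/(δ_A − δ_B) = (-57.9 − (-48.657))/(-62.233 − (-48.657))
f_A = -9.243 / -13.577 = 0.6808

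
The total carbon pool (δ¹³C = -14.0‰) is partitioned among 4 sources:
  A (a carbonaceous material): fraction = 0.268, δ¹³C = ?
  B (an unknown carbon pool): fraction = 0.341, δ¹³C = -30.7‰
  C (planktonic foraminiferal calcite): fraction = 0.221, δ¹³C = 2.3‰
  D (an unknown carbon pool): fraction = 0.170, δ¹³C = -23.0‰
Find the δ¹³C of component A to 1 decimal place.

-0.5‰

Isotope mass balance: δ_bulk = Σ fᵢ·δᵢ.
-14.0 = 0.268×δ_A + 0.341×(-30.7) + 0.221×(2.3) + 0.170×(-23.0)
0.268·δ_A = -14.0 − (-13.870) = -0.130
δ_A = -0.130 / 0.268 = -0.48‰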